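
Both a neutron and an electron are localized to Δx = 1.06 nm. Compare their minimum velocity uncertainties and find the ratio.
The electron has the larger minimum velocity uncertainty, by a ratio of 1838.7.

For both particles, Δp_min = ℏ/(2Δx) = 4.974e-26 kg·m/s (same for both).

The velocity uncertainty is Δv = Δp/m:
- neutron: Δv = 4.974e-26 / 1.675e-27 = 2.970e+01 m/s = 29.699 m/s
- electron: Δv = 4.974e-26 / 9.109e-31 = 5.461e+04 m/s = 54.607 km/s

Ratio: 5.461e+04 / 2.970e+01 = 1838.7

The lighter particle has larger velocity uncertainty because Δv ∝ 1/m.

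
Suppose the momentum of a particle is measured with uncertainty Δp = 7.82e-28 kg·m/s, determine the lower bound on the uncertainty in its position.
67.428 nm

Using the Heisenberg uncertainty principle:
ΔxΔp ≥ ℏ/2

The minimum uncertainty in position is:
Δx_min = ℏ/(2Δp)
Δx_min = (1.055e-34 J·s) / (2 × 7.820e-28 kg·m/s)
Δx_min = 6.743e-08 m = 67.428 nm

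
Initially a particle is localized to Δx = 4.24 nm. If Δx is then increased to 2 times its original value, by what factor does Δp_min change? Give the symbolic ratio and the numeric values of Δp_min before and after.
Original Δp_min = 1.244 × 10^-26 kg·m/s; new Δp'_min = 6.218 × 10^-27 kg·m/s; ratio Δp'_min/Δp_min = 1/2.

From the uncertainty principle ΔxΔp ≥ ℏ/2, the minimum momentum uncertainty is Δp_min = ℏ/(2Δx).

Original (Δx = 4.24 nm = 4.240e-09 m):
Δp_min = (1.055e-34 J·s)/(2 × 4.240e-09 m) = 1.244e-26 kg·m/s

When Δx → 2Δx:
Δp'_min = ℏ/(2 × 2Δx) = (1/2) × ℏ/(2Δx) = (1/2) × Δp_min
Δp'_min = 1/2 × 1.244e-26 kg·m/s = 6.218e-27 kg·m/s

Since Δp_min ∝ 1/Δx, when Δx is increased to 2 times its original value, Δp_min decreases to 1/2 of its original value.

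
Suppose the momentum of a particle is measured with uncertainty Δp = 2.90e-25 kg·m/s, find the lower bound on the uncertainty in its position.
181.823 pm

Using the Heisenberg uncertainty principle:
ΔxΔp ≥ ℏ/2

The minimum uncertainty in position is:
Δx_min = ℏ/(2Δp)
Δx_min = (1.055e-34 J·s) / (2 × 2.900e-25 kg·m/s)
Δx_min = 1.818e-10 m = 181.823 pm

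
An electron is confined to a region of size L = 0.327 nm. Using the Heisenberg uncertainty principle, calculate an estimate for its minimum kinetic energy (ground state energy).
89.077 meV

Using the uncertainty principle to estimate ground state energy:

1. The position uncertainty is approximately the confinement size:
   Δx ≈ L = 3.270e-10 m

2. From ΔxΔp ≥ ℏ/2, the minimum momentum uncertainty is:
   Δp ≈ ℏ/(2L) = 1.612e-25 kg·m/s

3. The kinetic energy is approximately:
   KE ≈ (Δp)²/(2m) = (1.612e-25)²/(2 × 9.109e-31 kg)
   KE ≈ 1.427e-20 J = 89.077 meV

This is an order-of-magnitude estimate of the ground state energy.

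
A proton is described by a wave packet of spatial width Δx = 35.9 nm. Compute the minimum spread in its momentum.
1.469 × 10^-27 kg·m/s

For a wave packet, the spatial width Δx and momentum spread Δp are related by the uncertainty principle:
ΔxΔp ≥ ℏ/2

The minimum momentum spread is:
Δp_min = ℏ/(2Δx)
Δp_min = (1.055e-34 J·s) / (2 × 3.590e-08 m)
Δp_min = 1.469e-27 kg·m/s

A wave packet cannot have both a well-defined position and well-defined momentum.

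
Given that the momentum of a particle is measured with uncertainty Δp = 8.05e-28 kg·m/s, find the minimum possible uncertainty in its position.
65.501 nm

Using the Heisenberg uncertainty principle:
ΔxΔp ≥ ℏ/2

The minimum uncertainty in position is:
Δx_min = ℏ/(2Δp)
Δx_min = (1.055e-34 J·s) / (2 × 8.050e-28 kg·m/s)
Δx_min = 6.550e-08 m = 65.501 nm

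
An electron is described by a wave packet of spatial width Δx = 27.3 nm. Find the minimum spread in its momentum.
1.931 × 10^-27 kg·m/s

For a wave packet, the spatial width Δx and momentum spread Δp are related by the uncertainty principle:
ΔxΔp ≥ ℏ/2

The minimum momentum spread is:
Δp_min = ℏ/(2Δx)
Δp_min = (1.055e-34 J·s) / (2 × 2.730e-08 m)
Δp_min = 1.931e-27 kg·m/s

A wave packet cannot have both a well-defined position and well-defined momentum.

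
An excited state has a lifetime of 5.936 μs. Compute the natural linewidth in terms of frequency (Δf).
13.406 kHz

Using the energy-time uncertainty principle and E = hf:
ΔEΔt ≥ ℏ/2
hΔf·Δt ≥ ℏ/2

The minimum frequency uncertainty is:
Δf = ℏ/(2hτ) = 1/(4πτ)
Δf = 1/(4π × 5.936e-06 s)
Δf = 1.341e+04 Hz = 13.406 kHz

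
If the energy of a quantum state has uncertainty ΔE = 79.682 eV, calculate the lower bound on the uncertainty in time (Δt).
4.130 as

Using the energy-time uncertainty principle:
ΔEΔt ≥ ℏ/2

The minimum uncertainty in time is:
Δt_min = ℏ/(2ΔE)
Δt_min = (1.055e-34 J·s) / (2 × 1.277e-17 J)
Δt_min = 4.130e-18 s = 4.130 as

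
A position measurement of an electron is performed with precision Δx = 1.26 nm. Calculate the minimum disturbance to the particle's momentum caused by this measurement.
4.185 × 10^-26 kg·m/s

The uncertainty principle implies that measuring position disturbs momentum:
ΔxΔp ≥ ℏ/2

When we measure position with precision Δx, we necessarily introduce a momentum uncertainty:
Δp ≥ ℏ/(2Δx)
Δp_min = (1.055e-34 J·s) / (2 × 1.260e-09 m)
Δp_min = 4.185e-26 kg·m/s

The more precisely we measure position, the greater the momentum disturbance.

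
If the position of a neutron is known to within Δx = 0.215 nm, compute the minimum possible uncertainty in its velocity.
146.424 m/s

Using the Heisenberg uncertainty principle and Δp = mΔv:
ΔxΔp ≥ ℏ/2
Δx(mΔv) ≥ ℏ/2

The minimum uncertainty in velocity is:
Δv_min = ℏ/(2mΔx)
Δv_min = (1.055e-34 J·s) / (2 × 1.675e-27 kg × 2.150e-10 m)
Δv_min = 1.464e+02 m/s = 146.424 m/s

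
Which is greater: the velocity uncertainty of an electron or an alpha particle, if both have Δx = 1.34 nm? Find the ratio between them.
The electron has the larger minimum velocity uncertainty, by a ratio of 7294.3.

For both particles, Δp_min = ℏ/(2Δx) = 3.935e-26 kg·m/s (same for both).

The velocity uncertainty is Δv = Δp/m:
- electron: Δv = 3.935e-26 / 9.109e-31 = 4.320e+04 m/s = 43.197 km/s
- alpha particle: Δv = 3.935e-26 / 6.645e-27 = 5.922e+00 m/s = 5.922 m/s

Ratio: 4.320e+04 / 5.922e+00 = 7294.3

The lighter particle has larger velocity uncertainty because Δv ∝ 1/m.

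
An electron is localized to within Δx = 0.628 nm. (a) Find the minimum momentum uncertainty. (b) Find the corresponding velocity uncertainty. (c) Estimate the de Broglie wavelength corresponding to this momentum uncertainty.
(a) Δp_min = 8.396 × 10^-26 kg·m/s
(b) Δv_min = 92.172 km/s
(c) λ_dB = 7.892 nm

Step-by-step:

(a) From the uncertainty principle:
Δp_min = ℏ/(2Δx) = (1.055e-34 J·s)/(2 × 6.280e-10 m) = 8.396e-26 kg·m/s

(b) The velocity uncertainty:
Δv = Δp/m = (8.396e-26 kg·m/s)/(9.109e-31 kg) = 9.217e+04 m/s = 92.172 km/s

(c) The de Broglie wavelength for this momentum:
λ = h/p = (6.626e-34 J·s)/(8.396e-26 kg·m/s) = 7.892e-09 m = 7.892 nm

Note: The de Broglie wavelength is comparable to the localization size, as expected from wave-particle duality.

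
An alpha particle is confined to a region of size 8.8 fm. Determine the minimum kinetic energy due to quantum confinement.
16.862 keV

Using the uncertainty principle:

1. Position uncertainty: Δx ≈ 8.800e-15 m
2. Minimum momentum uncertainty: Δp = ℏ/(2Δx) = 5.992e-21 kg·m/s
3. Minimum kinetic energy:
   KE = (Δp)²/(2m) = (5.992e-21)²/(2 × 6.645e-27 kg)
   KE = 2.702e-15 J = 16.862 keV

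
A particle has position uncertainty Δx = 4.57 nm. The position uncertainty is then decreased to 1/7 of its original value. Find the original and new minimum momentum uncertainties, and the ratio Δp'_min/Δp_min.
Original Δp_min = 1.154 × 10^-26 kg·m/s; new Δp'_min = 8.077 × 10^-26 kg·m/s; ratio Δp'_min/Δp_min = 7.

From the uncertainty principle ΔxΔp ≥ ℏ/2, the minimum momentum uncertainty is Δp_min = ℏ/(2Δx).

Original (Δx = 4.57 nm = 4.570e-09 m):
Δp_min = (1.055e-34 J·s)/(2 × 4.570e-09 m) = 1.154e-26 kg·m/s

When Δx → (1/7)Δx:
Δp'_min = ℏ/(2 × (1/7)Δx) = 7 × ℏ/(2Δx) = 7 × Δp_min
Δp'_min = 7 × 1.154e-26 kg·m/s = 8.077e-26 kg·m/s

Since Δp_min ∝ 1/Δx, when Δx is decreased to 1/7 of its original value, Δp_min increases to 7 times its original value.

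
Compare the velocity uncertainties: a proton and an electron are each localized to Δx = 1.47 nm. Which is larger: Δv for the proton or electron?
The electron has the larger minimum velocity uncertainty, by a ratio of 1836.2.

For both particles, Δp_min = ℏ/(2Δx) = 3.587e-26 kg·m/s (same for both).

The velocity uncertainty is Δv = Δp/m:
- proton: Δv = 3.587e-26 / 1.673e-27 = 2.145e+01 m/s = 21.445 m/s
- electron: Δv = 3.587e-26 / 9.109e-31 = 3.938e+04 m/s = 39.377 km/s

Ratio: 3.938e+04 / 2.145e+01 = 1836.2

The lighter particle has larger velocity uncertainty because Δv ∝ 1/m.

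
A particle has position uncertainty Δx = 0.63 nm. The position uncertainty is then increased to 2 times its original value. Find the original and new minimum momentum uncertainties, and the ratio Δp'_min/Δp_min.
Original Δp_min = 8.370 × 10^-26 kg·m/s; new Δp'_min = 4.185 × 10^-26 kg·m/s; ratio Δp'_min/Δp_min = 1/2.

From the uncertainty principle ΔxΔp ≥ ℏ/2, the minimum momentum uncertainty is Δp_min = ℏ/(2Δx).

Original (Δx = 0.63 nm = 6.300e-10 m):
Δp_min = (1.055e-34 J·s)/(2 × 6.300e-10 m) = 8.370e-26 kg·m/s

When Δx → 2Δx:
Δp'_min = ℏ/(2 × 2Δx) = (1/2) × ℏ/(2Δx) = (1/2) × Δp_min
Δp'_min = 1/2 × 8.370e-26 kg·m/s = 4.185e-26 kg·m/s

Since Δp_min ∝ 1/Δx, when Δx is increased to 2 times its original value, Δp_min decreases to 1/2 of its original value.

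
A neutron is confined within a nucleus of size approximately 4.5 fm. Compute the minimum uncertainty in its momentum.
1.172 × 10^-20 kg·m/s

Using the Heisenberg uncertainty principle:
ΔxΔp ≥ ℏ/2

With Δx ≈ L = 4.500e-15 m (the confinement size):
Δp_min = ℏ/(2Δx)
Δp_min = (1.055e-34 J·s) / (2 × 4.500e-15 m)
Δp_min = 1.172e-20 kg·m/s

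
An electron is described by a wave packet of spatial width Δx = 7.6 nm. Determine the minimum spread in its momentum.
6.938 × 10^-27 kg·m/s

For a wave packet, the spatial width Δx and momentum spread Δp are related by the uncertainty principle:
ΔxΔp ≥ ℏ/2

The minimum momentum spread is:
Δp_min = ℏ/(2Δx)
Δp_min = (1.055e-34 J·s) / (2 × 7.600e-09 m)
Δp_min = 6.938e-27 kg·m/s

A wave packet cannot have both a well-defined position and well-defined momentum.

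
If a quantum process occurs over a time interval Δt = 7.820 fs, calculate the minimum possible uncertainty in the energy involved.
42.085 meV

Using the energy-time uncertainty principle:
ΔEΔt ≥ ℏ/2

The minimum uncertainty in energy is:
ΔE_min = ℏ/(2Δt)
ΔE_min = (1.055e-34 J·s) / (2 × 7.820e-15 s)
ΔE_min = 6.743e-21 J = 42.085 meV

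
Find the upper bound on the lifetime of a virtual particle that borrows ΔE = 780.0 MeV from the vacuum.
4.219 × 10^-25 s

Using the energy-time uncertainty principle:
ΔEΔt ≥ ℏ/2

For a virtual particle borrowing energy ΔE, the maximum lifetime is:
Δt_max = ℏ/(2ΔE)

Converting energy:
ΔE = 780.0 MeV = 1.250e-10 J

Δt_max = (1.055e-34 J·s) / (2 × 1.250e-10 J)
Δt_max = 4.219e-25 s = 4.219 × 10^-25 s

Virtual particles with higher borrowed energy exist for shorter times.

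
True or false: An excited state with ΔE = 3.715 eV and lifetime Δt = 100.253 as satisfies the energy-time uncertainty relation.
Yes, it satisfies the uncertainty relation.

Calculate the product ΔEΔt:
ΔE = 3.715 eV = 5.952e-19 J
ΔEΔt = (5.952e-19 J) × (1.003e-16 s)
ΔEΔt = 5.967e-35 J·s

Compare to the minimum allowed value ℏ/2:
ℏ/2 = 5.273e-35 J·s

Since ΔEΔt = 5.967e-35 J·s ≥ 5.273e-35 J·s = ℏ/2,
this satisfies the uncertainty relation.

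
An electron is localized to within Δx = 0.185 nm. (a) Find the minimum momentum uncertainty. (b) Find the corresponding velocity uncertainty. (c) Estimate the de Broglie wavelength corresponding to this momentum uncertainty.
(a) Δp_min = 2.850 × 10^-25 kg·m/s
(b) Δv_min = 312.886 km/s
(c) λ_dB = 2.325 nm

Step-by-step:

(a) From the uncertainty principle:
Δp_min = ℏ/(2Δx) = (1.055e-34 J·s)/(2 × 1.850e-10 m) = 2.850e-25 kg·m/s

(b) The velocity uncertainty:
Δv = Δp/m = (2.850e-25 kg·m/s)/(9.109e-31 kg) = 3.129e+05 m/s = 312.886 km/s

(c) The de Broglie wavelength for this momentum:
λ = h/p = (6.626e-34 J·s)/(2.850e-25 kg·m/s) = 2.325e-09 m = 2.325 nm

Note: The de Broglie wavelength is comparable to the localization size, as expected from wave-particle duality.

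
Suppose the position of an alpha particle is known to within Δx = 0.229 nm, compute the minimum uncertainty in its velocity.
34.653 m/s

Using the Heisenberg uncertainty principle and Δp = mΔv:
ΔxΔp ≥ ℏ/2
Δx(mΔv) ≥ ℏ/2

The minimum uncertainty in velocity is:
Δv_min = ℏ/(2mΔx)
Δv_min = (1.055e-34 J·s) / (2 × 6.645e-27 kg × 2.290e-10 m)
Δv_min = 3.465e+01 m/s = 34.653 m/s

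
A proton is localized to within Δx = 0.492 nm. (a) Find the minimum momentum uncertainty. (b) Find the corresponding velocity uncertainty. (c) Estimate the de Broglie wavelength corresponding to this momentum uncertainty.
(a) Δp_min = 1.072 × 10^-25 kg·m/s
(b) Δv_min = 64.074 m/s
(c) λ_dB = 6.183 nm

Step-by-step:

(a) From the uncertainty principle:
Δp_min = ℏ/(2Δx) = (1.055e-34 J·s)/(2 × 4.920e-10 m) = 1.072e-25 kg·m/s

(b) The velocity uncertainty:
Δv = Δp/m = (1.072e-25 kg·m/s)/(1.673e-27 kg) = 6.407e+01 m/s = 64.074 m/s

(c) The de Broglie wavelength for this momentum:
λ = h/p = (6.626e-34 J·s)/(1.072e-25 kg·m/s) = 6.183e-09 m = 6.183 nm

Note: The de Broglie wavelength is comparable to the localization size, as expected from wave-particle duality.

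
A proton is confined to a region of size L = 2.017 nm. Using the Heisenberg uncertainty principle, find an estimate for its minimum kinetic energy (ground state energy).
1.275 μeV

Using the uncertainty principle to estimate ground state energy:

1. The position uncertainty is approximately the confinement size:
   Δx ≈ L = 2.017e-09 m

2. From ΔxΔp ≥ ℏ/2, the minimum momentum uncertainty is:
   Δp ≈ ℏ/(2L) = 2.614e-26 kg·m/s

3. The kinetic energy is approximately:
   KE ≈ (Δp)²/(2m) = (2.614e-26)²/(2 × 1.673e-27 kg)
   KE ≈ 2.043e-25 J = 1.275 μeV

This is an order-of-magnitude estimate of the ground state energy.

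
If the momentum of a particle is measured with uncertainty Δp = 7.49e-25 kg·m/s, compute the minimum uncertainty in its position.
70.399 pm

Using the Heisenberg uncertainty principle:
ΔxΔp ≥ ℏ/2

The minimum uncertainty in position is:
Δx_min = ℏ/(2Δp)
Δx_min = (1.055e-34 J·s) / (2 × 7.490e-25 kg·m/s)
Δx_min = 7.040e-11 m = 70.399 pm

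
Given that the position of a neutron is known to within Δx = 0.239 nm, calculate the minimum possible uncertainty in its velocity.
131.720 m/s

Using the Heisenberg uncertainty principle and Δp = mΔv:
ΔxΔp ≥ ℏ/2
Δx(mΔv) ≥ ℏ/2

The minimum uncertainty in velocity is:
Δv_min = ℏ/(2mΔx)
Δv_min = (1.055e-34 J·s) / (2 × 1.675e-27 kg × 2.390e-10 m)
Δv_min = 1.317e+02 m/s = 131.720 m/s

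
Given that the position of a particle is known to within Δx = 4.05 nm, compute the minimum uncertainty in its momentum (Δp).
1.302 × 10^-26 kg·m/s

Using the Heisenberg uncertainty principle:
ΔxΔp ≥ ℏ/2

The minimum uncertainty in momentum is:
Δp_min = ℏ/(2Δx)
Δp_min = (1.055e-34 J·s) / (2 × 4.050e-09 m)
Δp_min = 1.302e-26 kg·m/s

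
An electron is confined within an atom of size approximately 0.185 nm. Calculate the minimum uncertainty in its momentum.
2.850 × 10^-25 kg·m/s

Using the Heisenberg uncertainty principle:
ΔxΔp ≥ ℏ/2

With Δx ≈ L = 1.850e-10 m (the confinement size):
Δp_min = ℏ/(2Δx)
Δp_min = (1.055e-34 J·s) / (2 × 1.850e-10 m)
Δp_min = 2.850e-25 kg·m/s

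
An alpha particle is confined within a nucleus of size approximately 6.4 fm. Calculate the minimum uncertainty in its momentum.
8.239 × 10^-21 kg·m/s

Using the Heisenberg uncertainty principle:
ΔxΔp ≥ ℏ/2

With Δx ≈ L = 6.400e-15 m (the confinement size):
Δp_min = ℏ/(2Δx)
Δp_min = (1.055e-34 J·s) / (2 × 6.400e-15 m)
Δp_min = 8.239e-21 kg·m/s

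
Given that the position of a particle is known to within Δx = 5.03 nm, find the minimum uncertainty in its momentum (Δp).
1.048 × 10^-26 kg·m/s

Using the Heisenberg uncertainty principle:
ΔxΔp ≥ ℏ/2

The minimum uncertainty in momentum is:
Δp_min = ℏ/(2Δx)
Δp_min = (1.055e-34 J·s) / (2 × 5.030e-09 m)
Δp_min = 1.048e-26 kg·m/s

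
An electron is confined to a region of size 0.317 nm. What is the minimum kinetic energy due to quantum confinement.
94.786 meV

Using the uncertainty principle:

1. Position uncertainty: Δx ≈ 3.170e-10 m
2. Minimum momentum uncertainty: Δp = ℏ/(2Δx) = 1.663e-25 kg·m/s
3. Minimum kinetic energy:
   KE = (Δp)²/(2m) = (1.663e-25)²/(2 × 9.109e-31 kg)
   KE = 1.519e-20 J = 94.786 meV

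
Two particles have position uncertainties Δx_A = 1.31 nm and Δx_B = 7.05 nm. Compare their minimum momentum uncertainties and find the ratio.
Particle A has the larger minimum momentum uncertainty, by a factor of 5.38.

For each particle, the minimum momentum uncertainty is Δp_min = ℏ/(2Δx):

Particle A: Δp_A = ℏ/(2×1.310e-09 m) = 4.025e-26 kg·m/s
Particle B: Δp_B = ℏ/(2×7.050e-09 m) = 7.479e-27 kg·m/s

Ratio: Δp_A/Δp_B = 5.38

Since Δp_min ∝ 1/Δx, the particle with smaller position uncertainty (A) has larger momentum uncertainty.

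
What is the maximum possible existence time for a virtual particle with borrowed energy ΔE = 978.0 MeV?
3.365 × 10^-25 s

Using the energy-time uncertainty principle:
ΔEΔt ≥ ℏ/2

For a virtual particle borrowing energy ΔE, the maximum lifetime is:
Δt_max = ℏ/(2ΔE)

Converting energy:
ΔE = 978.0 MeV = 1.567e-10 J

Δt_max = (1.055e-34 J·s) / (2 × 1.567e-10 J)
Δt_max = 3.365e-25 s = 3.365 × 10^-25 s

Virtual particles with higher borrowed energy exist for shorter times.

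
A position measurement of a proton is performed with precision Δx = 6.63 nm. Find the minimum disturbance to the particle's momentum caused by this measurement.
7.953 × 10^-27 kg·m/s

The uncertainty principle implies that measuring position disturbs momentum:
ΔxΔp ≥ ℏ/2

When we measure position with precision Δx, we necessarily introduce a momentum uncertainty:
Δp ≥ ℏ/(2Δx)
Δp_min = (1.055e-34 J·s) / (2 × 6.630e-09 m)
Δp_min = 7.953e-27 kg·m/s

The more precisely we measure position, the greater the momentum disturbance.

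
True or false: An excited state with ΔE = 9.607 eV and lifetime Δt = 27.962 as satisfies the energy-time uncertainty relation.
No, it violates the uncertainty relation.

Calculate the product ΔEΔt:
ΔE = 9.607 eV = 1.539e-18 J
ΔEΔt = (1.539e-18 J) × (2.796e-17 s)
ΔEΔt = 4.304e-35 J·s

Compare to the minimum allowed value ℏ/2:
ℏ/2 = 5.273e-35 J·s

Since ΔEΔt = 4.304e-35 J·s < 5.273e-35 J·s = ℏ/2,
this violates the uncertainty relation.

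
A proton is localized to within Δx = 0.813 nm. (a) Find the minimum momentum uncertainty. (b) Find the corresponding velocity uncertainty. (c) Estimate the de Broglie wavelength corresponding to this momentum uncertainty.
(a) Δp_min = 6.486 × 10^-26 kg·m/s
(b) Δv_min = 38.776 m/s
(c) λ_dB = 10.216 nm

Step-by-step:

(a) From the uncertainty principle:
Δp_min = ℏ/(2Δx) = (1.055e-34 J·s)/(2 × 8.130e-10 m) = 6.486e-26 kg·m/s

(b) The velocity uncertainty:
Δv = Δp/m = (6.486e-26 kg·m/s)/(1.673e-27 kg) = 3.878e+01 m/s = 38.776 m/s

(c) The de Broglie wavelength for this momentum:
λ = h/p = (6.626e-34 J·s)/(6.486e-26 kg·m/s) = 1.022e-08 m = 10.216 nm

Note: The de Broglie wavelength is comparable to the localization size, as expected from wave-particle duality.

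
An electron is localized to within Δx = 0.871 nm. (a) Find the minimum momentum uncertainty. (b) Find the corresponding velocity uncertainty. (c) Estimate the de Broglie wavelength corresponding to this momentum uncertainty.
(a) Δp_min = 6.054 × 10^-26 kg·m/s
(b) Δv_min = 66.457 km/s
(c) λ_dB = 10.945 nm

Step-by-step:

(a) From the uncertainty principle:
Δp_min = ℏ/(2Δx) = (1.055e-34 J·s)/(2 × 8.710e-10 m) = 6.054e-26 kg·m/s

(b) The velocity uncertainty:
Δv = Δp/m = (6.054e-26 kg·m/s)/(9.109e-31 kg) = 6.646e+04 m/s = 66.457 km/s

(c) The de Broglie wavelength for this momentum:
λ = h/p = (6.626e-34 J·s)/(6.054e-26 kg·m/s) = 1.095e-08 m = 10.945 nm

Note: The de Broglie wavelength is comparable to the localization size, as expected from wave-particle duality.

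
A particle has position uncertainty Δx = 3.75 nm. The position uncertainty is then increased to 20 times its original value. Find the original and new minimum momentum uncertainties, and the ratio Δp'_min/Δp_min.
Original Δp_min = 1.406 × 10^-26 kg·m/s; new Δp'_min = 7.030 × 10^-28 kg·m/s; ratio Δp'_min/Δp_min = 1/20.

From the uncertainty principle ΔxΔp ≥ ℏ/2, the minimum momentum uncertainty is Δp_min = ℏ/(2Δx).

Original (Δx = 3.75 nm = 3.750e-09 m):
Δp_min = (1.055e-34 J·s)/(2 × 3.750e-09 m) = 1.406e-26 kg·m/s

When Δx → 20Δx:
Δp'_min = ℏ/(2 × 20Δx) = (1/20) × ℏ/(2Δx) = (1/20) × Δp_min
Δp'_min = 1/20 × 1.406e-26 kg·m/s = 7.030e-28 kg·m/s

Since Δp_min ∝ 1/Δx, when Δx is increased to 20 times its original value, Δp_min decreases to 1/20 of its original value.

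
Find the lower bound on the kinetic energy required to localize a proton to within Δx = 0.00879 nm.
67.139 meV

Localizing a particle requires giving it sufficient momentum uncertainty:

1. From uncertainty principle: Δp ≥ ℏ/(2Δx)
   Δp_min = (1.055e-34 J·s) / (2 × 8.790e-12 m)
   Δp_min = 5.999e-24 kg·m/s

2. This momentum uncertainty corresponds to kinetic energy:
   KE ≈ (Δp)²/(2m) = (5.999e-24)²/(2 × 1.673e-27 kg)
   KE = 1.076e-20 J = 67.139 meV

Tighter localization requires more energy.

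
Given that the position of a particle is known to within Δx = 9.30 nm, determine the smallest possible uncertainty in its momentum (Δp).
5.670 × 10^-27 kg·m/s

Using the Heisenberg uncertainty principle:
ΔxΔp ≥ ℏ/2

The minimum uncertainty in momentum is:
Δp_min = ℏ/(2Δx)
Δp_min = (1.055e-34 J·s) / (2 × 9.300e-09 m)
Δp_min = 5.670e-27 kg·m/s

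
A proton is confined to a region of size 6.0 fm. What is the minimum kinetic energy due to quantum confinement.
144.096 keV

Using the uncertainty principle:

1. Position uncertainty: Δx ≈ 6.000e-15 m
2. Minimum momentum uncertainty: Δp = ℏ/(2Δx) = 8.788e-21 kg·m/s
3. Minimum kinetic energy:
   KE = (Δp)²/(2m) = (8.788e-21)²/(2 × 1.673e-27 kg)
   KE = 2.309e-14 J = 144.096 keV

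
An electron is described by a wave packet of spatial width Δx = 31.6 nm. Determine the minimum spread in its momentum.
1.669 × 10^-27 kg·m/s

For a wave packet, the spatial width Δx and momentum spread Δp are related by the uncertainty principle:
ΔxΔp ≥ ℏ/2

The minimum momentum spread is:
Δp_min = ℏ/(2Δx)
Δp_min = (1.055e-34 J·s) / (2 × 3.160e-08 m)
Δp_min = 1.669e-27 kg·m/s

A wave packet cannot have both a well-defined position and well-defined momentum.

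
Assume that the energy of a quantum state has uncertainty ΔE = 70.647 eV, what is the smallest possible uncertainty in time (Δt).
4.658 as

Using the energy-time uncertainty principle:
ΔEΔt ≥ ℏ/2

The minimum uncertainty in time is:
Δt_min = ℏ/(2ΔE)
Δt_min = (1.055e-34 J·s) / (2 × 1.132e-17 J)
Δt_min = 4.658e-18 s = 4.658 as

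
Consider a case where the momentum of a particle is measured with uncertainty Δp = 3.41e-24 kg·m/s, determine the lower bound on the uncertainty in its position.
15.463 pm

Using the Heisenberg uncertainty principle:
ΔxΔp ≥ ℏ/2

The minimum uncertainty in position is:
Δx_min = ℏ/(2Δp)
Δx_min = (1.055e-34 J·s) / (2 × 3.410e-24 kg·m/s)
Δx_min = 1.546e-11 m = 15.463 pm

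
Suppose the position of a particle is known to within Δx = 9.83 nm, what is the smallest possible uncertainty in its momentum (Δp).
5.364 × 10^-27 kg·m/s

Using the Heisenberg uncertainty principle:
ΔxΔp ≥ ℏ/2

The minimum uncertainty in momentum is:
Δp_min = ℏ/(2Δx)
Δp_min = (1.055e-34 J·s) / (2 × 9.830e-09 m)
Δp_min = 5.364e-27 kg·m/s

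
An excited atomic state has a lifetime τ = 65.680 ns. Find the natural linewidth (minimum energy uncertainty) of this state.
5.011 neV

Using the energy-time uncertainty principle:
ΔEΔt ≥ ℏ/2

The lifetime τ represents the time uncertainty Δt.
The natural linewidth (minimum energy uncertainty) is:

ΔE = ℏ/(2τ)
ΔE = (1.055e-34 J·s) / (2 × 6.568e-08 s)
ΔE = 8.028e-28 J = 5.011 neV

This natural linewidth limits the precision of spectroscopic measurements.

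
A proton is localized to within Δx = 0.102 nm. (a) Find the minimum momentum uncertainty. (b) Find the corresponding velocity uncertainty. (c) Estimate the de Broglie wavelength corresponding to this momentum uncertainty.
(a) Δp_min = 5.169 × 10^-25 kg·m/s
(b) Δv_min = 309.064 m/s
(c) λ_dB = 1.282 nm

Step-by-step:

(a) From the uncertainty principle:
Δp_min = ℏ/(2Δx) = (1.055e-34 J·s)/(2 × 1.020e-10 m) = 5.169e-25 kg·m/s

(b) The velocity uncertainty:
Δv = Δp/m = (5.169e-25 kg·m/s)/(1.673e-27 kg) = 3.091e+02 m/s = 309.064 m/s

(c) The de Broglie wavelength for this momentum:
λ = h/p = (6.626e-34 J·s)/(5.169e-25 kg·m/s) = 1.282e-09 m = 1.282 nm

Note: The de Broglie wavelength is comparable to the localization size, as expected from wave-particle duality.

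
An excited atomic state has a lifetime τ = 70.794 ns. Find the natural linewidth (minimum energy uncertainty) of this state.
4.649 neV

Using the energy-time uncertainty principle:
ΔEΔt ≥ ℏ/2

The lifetime τ represents the time uncertainty Δt.
The natural linewidth (minimum energy uncertainty) is:

ΔE = ℏ/(2τ)
ΔE = (1.055e-34 J·s) / (2 × 7.079e-08 s)
ΔE = 7.448e-28 J = 4.649 neV

This natural linewidth limits the precision of spectroscopic measurements.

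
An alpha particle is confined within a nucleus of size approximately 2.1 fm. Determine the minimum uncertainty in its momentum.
2.511 × 10^-20 kg·m/s

Using the Heisenberg uncertainty principle:
ΔxΔp ≥ ℏ/2

With Δx ≈ L = 2.100e-15 m (the confinement size):
Δp_min = ℏ/(2Δx)
Δp_min = (1.055e-34 J·s) / (2 × 2.100e-15 m)
Δp_min = 2.511e-20 kg·m/s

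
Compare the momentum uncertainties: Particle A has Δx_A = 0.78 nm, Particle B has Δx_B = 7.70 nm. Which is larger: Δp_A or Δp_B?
Particle A has the larger minimum momentum uncertainty, by a factor of 9.87.

For each particle, the minimum momentum uncertainty is Δp_min = ℏ/(2Δx):

Particle A: Δp_A = ℏ/(2×7.800e-10 m) = 6.760e-26 kg·m/s
Particle B: Δp_B = ℏ/(2×7.700e-09 m) = 6.848e-27 kg·m/s

Ratio: Δp_A/Δp_B = 9.87

Since Δp_min ∝ 1/Δx, the particle with smaller position uncertainty (A) has larger momentum uncertainty.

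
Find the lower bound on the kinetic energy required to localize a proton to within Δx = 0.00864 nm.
69.491 meV

Localizing a particle requires giving it sufficient momentum uncertainty:

1. From uncertainty principle: Δp ≥ ℏ/(2Δx)
   Δp_min = (1.055e-34 J·s) / (2 × 8.640e-12 m)
   Δp_min = 6.103e-24 kg·m/s

2. This momentum uncertainty corresponds to kinetic energy:
   KE ≈ (Δp)²/(2m) = (6.103e-24)²/(2 × 1.673e-27 kg)
   KE = 1.113e-20 J = 69.491 meV

Tighter localization requires more energy.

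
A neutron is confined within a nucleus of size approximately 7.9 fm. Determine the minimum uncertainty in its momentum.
6.675 × 10^-21 kg·m/s

Using the Heisenberg uncertainty principle:
ΔxΔp ≥ ℏ/2

With Δx ≈ L = 7.900e-15 m (the confinement size):
Δp_min = ℏ/(2Δx)
Δp_min = (1.055e-34 J·s) / (2 × 7.900e-15 m)
Δp_min = 6.675e-21 kg·m/s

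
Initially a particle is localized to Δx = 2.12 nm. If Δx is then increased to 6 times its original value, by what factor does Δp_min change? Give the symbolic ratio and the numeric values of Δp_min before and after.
Original Δp_min = 2.487 × 10^-26 kg·m/s; new Δp'_min = 4.145 × 10^-27 kg·m/s; ratio Δp'_min/Δp_min = 1/6.

From the uncertainty principle ΔxΔp ≥ ℏ/2, the minimum momentum uncertainty is Δp_min = ℏ/(2Δx).

Original (Δx = 2.12 nm = 2.120e-09 m):
Δp_min = (1.055e-34 J·s)/(2 × 2.120e-09 m) = 2.487e-26 kg·m/s

When Δx → 6Δx:
Δp'_min = ℏ/(2 × 6Δx) = (1/6) × ℏ/(2Δx) = (1/6) × Δp_min
Δp'_min = 1/6 × 2.487e-26 kg·m/s = 4.145e-27 kg·m/s

Since Δp_min ∝ 1/Δx, when Δx is increased to 6 times its original value, Δp_min decreases to 1/6 of its original value.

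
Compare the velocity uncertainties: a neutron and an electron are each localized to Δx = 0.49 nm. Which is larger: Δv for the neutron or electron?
The electron has the larger minimum velocity uncertainty, by a ratio of 1838.7.

For both particles, Δp_min = ℏ/(2Δx) = 1.076e-25 kg·m/s (same for both).

The velocity uncertainty is Δv = Δp/m:
- neutron: Δv = 1.076e-25 / 1.675e-27 = 6.425e+01 m/s = 64.247 m/s
- electron: Δv = 1.076e-25 / 9.109e-31 = 1.181e+05 m/s = 118.130 km/s

Ratio: 1.181e+05 / 6.425e+01 = 1838.7

The lighter particle has larger velocity uncertainty because Δv ∝ 1/m.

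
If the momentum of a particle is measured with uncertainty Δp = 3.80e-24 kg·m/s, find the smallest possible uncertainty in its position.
13.876 pm

Using the Heisenberg uncertainty principle:
ΔxΔp ≥ ℏ/2

The minimum uncertainty in position is:
Δx_min = ℏ/(2Δp)
Δx_min = (1.055e-34 J·s) / (2 × 3.800e-24 kg·m/s)
Δx_min = 1.388e-11 m = 13.876 pm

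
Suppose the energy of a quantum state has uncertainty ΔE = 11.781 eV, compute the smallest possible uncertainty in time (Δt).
27.935 as

Using the energy-time uncertainty principle:
ΔEΔt ≥ ℏ/2

The minimum uncertainty in time is:
Δt_min = ℏ/(2ΔE)
Δt_min = (1.055e-34 J·s) / (2 × 1.888e-18 J)
Δt_min = 2.794e-17 s = 27.935 as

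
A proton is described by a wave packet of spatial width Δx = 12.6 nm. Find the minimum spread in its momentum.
4.185 × 10^-27 kg·m/s

For a wave packet, the spatial width Δx and momentum spread Δp are related by the uncertainty principle:
ΔxΔp ≥ ℏ/2

The minimum momentum spread is:
Δp_min = ℏ/(2Δx)
Δp_min = (1.055e-34 J·s) / (2 × 1.260e-08 m)
Δp_min = 4.185e-27 kg·m/s

A wave packet cannot have both a well-defined position and well-defined momentum.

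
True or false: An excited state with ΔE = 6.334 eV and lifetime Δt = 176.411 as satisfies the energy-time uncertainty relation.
Yes, it satisfies the uncertainty relation.

Calculate the product ΔEΔt:
ΔE = 6.334 eV = 1.015e-18 J
ΔEΔt = (1.015e-18 J) × (1.764e-16 s)
ΔEΔt = 1.790e-34 J·s

Compare to the minimum allowed value ℏ/2:
ℏ/2 = 5.273e-35 J·s

Since ΔEΔt = 1.790e-34 J·s ≥ 5.273e-35 J·s = ℏ/2,
this satisfies the uncertainty relation.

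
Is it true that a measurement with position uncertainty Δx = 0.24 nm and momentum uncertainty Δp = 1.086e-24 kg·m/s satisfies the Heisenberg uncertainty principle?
Yes, it satisfies the uncertainty principle.

Calculate the product ΔxΔp:
ΔxΔp = (2.400e-10 m) × (1.086e-24 kg·m/s)
ΔxΔp = 2.606e-34 J·s

Compare to the minimum allowed value ℏ/2:
ℏ/2 = 5.273e-35 J·s

Since ΔxΔp = 2.606e-34 J·s ≥ 5.273e-35 J·s = ℏ/2,
the measurement satisfies the uncertainty principle.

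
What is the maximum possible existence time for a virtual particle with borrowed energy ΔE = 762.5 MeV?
4.316 × 10^-25 s

Using the energy-time uncertainty principle:
ΔEΔt ≥ ℏ/2

For a virtual particle borrowing energy ΔE, the maximum lifetime is:
Δt_max = ℏ/(2ΔE)

Converting energy:
ΔE = 762.5 MeV = 1.222e-10 J

Δt_max = (1.055e-34 J·s) / (2 × 1.222e-10 J)
Δt_max = 4.316e-25 s = 4.316 × 10^-25 s

Virtual particles with higher borrowed energy exist for shorter times.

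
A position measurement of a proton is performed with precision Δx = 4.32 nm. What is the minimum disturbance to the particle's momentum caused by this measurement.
1.221 × 10^-26 kg·m/s

The uncertainty principle implies that measuring position disturbs momentum:
ΔxΔp ≥ ℏ/2

When we measure position with precision Δx, we necessarily introduce a momentum uncertainty:
Δp ≥ ℏ/(2Δx)
Δp_min = (1.055e-34 J·s) / (2 × 4.320e-09 m)
Δp_min = 1.221e-26 kg·m/s

The more precisely we measure position, the greater the momentum disturbance.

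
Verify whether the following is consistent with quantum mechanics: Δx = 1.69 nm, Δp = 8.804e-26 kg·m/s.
Yes, it satisfies the uncertainty principle.

Calculate the product ΔxΔp:
ΔxΔp = (1.690e-09 m) × (8.804e-26 kg·m/s)
ΔxΔp = 1.488e-34 J·s

Compare to the minimum allowed value ℏ/2:
ℏ/2 = 5.273e-35 J·s

Since ΔxΔp = 1.488e-34 J·s ≥ 5.273e-35 J·s = ℏ/2,
the measurement satisfies the uncertainty principle.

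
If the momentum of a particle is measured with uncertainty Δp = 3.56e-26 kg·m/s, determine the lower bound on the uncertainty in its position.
1.481 nm

Using the Heisenberg uncertainty principle:
ΔxΔp ≥ ℏ/2

The minimum uncertainty in position is:
Δx_min = ℏ/(2Δp)
Δx_min = (1.055e-34 J·s) / (2 × 3.560e-26 kg·m/s)
Δx_min = 1.481e-09 m = 1.481 nm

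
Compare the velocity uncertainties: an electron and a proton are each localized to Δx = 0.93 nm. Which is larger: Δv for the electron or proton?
The electron has the larger minimum velocity uncertainty, by a ratio of 1836.2.

For both particles, Δp_min = ℏ/(2Δx) = 5.670e-26 kg·m/s (same for both).

The velocity uncertainty is Δv = Δp/m:
- electron: Δv = 5.670e-26 / 9.109e-31 = 6.224e+04 m/s = 62.241 km/s
- proton: Δv = 5.670e-26 / 1.673e-27 = 3.390e+01 m/s = 33.897 m/s

Ratio: 6.224e+04 / 3.390e+01 = 1836.2

The lighter particle has larger velocity uncertainty because Δv ∝ 1/m.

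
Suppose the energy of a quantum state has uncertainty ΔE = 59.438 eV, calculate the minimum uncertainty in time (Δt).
5.537 as

Using the energy-time uncertainty principle:
ΔEΔt ≥ ℏ/2

The minimum uncertainty in time is:
Δt_min = ℏ/(2ΔE)
Δt_min = (1.055e-34 J·s) / (2 × 9.523e-18 J)
Δt_min = 5.537e-18 s = 5.537 as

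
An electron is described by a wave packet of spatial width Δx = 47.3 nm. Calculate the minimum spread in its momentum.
1.115 × 10^-27 kg·m/s

For a wave packet, the spatial width Δx and momentum spread Δp are related by the uncertainty principle:
ΔxΔp ≥ ℏ/2

The minimum momentum spread is:
Δp_min = ℏ/(2Δx)
Δp_min = (1.055e-34 J·s) / (2 × 4.730e-08 m)
Δp_min = 1.115e-27 kg·m/s

A wave packet cannot have both a well-defined position and well-defined momentum.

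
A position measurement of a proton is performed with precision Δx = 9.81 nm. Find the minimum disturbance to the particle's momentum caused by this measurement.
5.375 × 10^-27 kg·m/s

The uncertainty principle implies that measuring position disturbs momentum:
ΔxΔp ≥ ℏ/2

When we measure position with precision Δx, we necessarily introduce a momentum uncertainty:
Δp ≥ ℏ/(2Δx)
Δp_min = (1.055e-34 J·s) / (2 × 9.810e-09 m)
Δp_min = 5.375e-27 kg·m/s

The more precisely we measure position, the greater the momentum disturbance.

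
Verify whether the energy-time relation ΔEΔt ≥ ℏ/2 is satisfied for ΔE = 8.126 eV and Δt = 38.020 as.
No, it violates the uncertainty relation.

Calculate the product ΔEΔt:
ΔE = 8.126 eV = 1.302e-18 J
ΔEΔt = (1.302e-18 J) × (3.802e-17 s)
ΔEΔt = 4.950e-35 J·s

Compare to the minimum allowed value ℏ/2:
ℏ/2 = 5.273e-35 J·s

Since ΔEΔt = 4.950e-35 J·s < 5.273e-35 J·s = ℏ/2,
this violates the uncertainty relation.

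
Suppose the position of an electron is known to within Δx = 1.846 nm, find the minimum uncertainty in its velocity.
31.356 km/s

Using the Heisenberg uncertainty principle and Δp = mΔv:
ΔxΔp ≥ ℏ/2
Δx(mΔv) ≥ ℏ/2

The minimum uncertainty in velocity is:
Δv_min = ℏ/(2mΔx)
Δv_min = (1.055e-34 J·s) / (2 × 9.109e-31 kg × 1.846e-09 m)
Δv_min = 3.136e+04 m/s = 31.356 km/s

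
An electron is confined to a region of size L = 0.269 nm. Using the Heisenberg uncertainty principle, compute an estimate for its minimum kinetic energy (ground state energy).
131.631 meV

Using the uncertainty principle to estimate ground state energy:

1. The position uncertainty is approximately the confinement size:
   Δx ≈ L = 2.690e-10 m

2. From ΔxΔp ≥ ℏ/2, the minimum momentum uncertainty is:
   Δp ≈ ℏ/(2L) = 1.960e-25 kg·m/s

3. The kinetic energy is approximately:
   KE ≈ (Δp)²/(2m) = (1.960e-25)²/(2 × 9.109e-31 kg)
   KE ≈ 2.109e-20 J = 131.631 meV

This is an order-of-magnitude estimate of the ground state energy.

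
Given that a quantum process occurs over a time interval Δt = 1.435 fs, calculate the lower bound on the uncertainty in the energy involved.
229.342 meV

Using the energy-time uncertainty principle:
ΔEΔt ≥ ℏ/2

The minimum uncertainty in energy is:
ΔE_min = ℏ/(2Δt)
ΔE_min = (1.055e-34 J·s) / (2 × 1.435e-15 s)
ΔE_min = 3.674e-20 J = 229.342 meV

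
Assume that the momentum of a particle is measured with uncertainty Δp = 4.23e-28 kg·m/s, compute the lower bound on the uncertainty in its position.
124.654 nm

Using the Heisenberg uncertainty principle:
ΔxΔp ≥ ℏ/2

The minimum uncertainty in position is:
Δx_min = ℏ/(2Δp)
Δx_min = (1.055e-34 J·s) / (2 × 4.230e-28 kg·m/s)
Δx_min = 1.247e-07 m = 124.654 nm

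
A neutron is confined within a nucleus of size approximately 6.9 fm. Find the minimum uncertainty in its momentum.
7.642 × 10^-21 kg·m/s

Using the Heisenberg uncertainty principle:
ΔxΔp ≥ ℏ/2

With Δx ≈ L = 6.900e-15 m (the confinement size):
Δp_min = ℏ/(2Δx)
Δp_min = (1.055e-34 J·s) / (2 × 6.900e-15 m)
Δp_min = 7.642e-21 kg·m/s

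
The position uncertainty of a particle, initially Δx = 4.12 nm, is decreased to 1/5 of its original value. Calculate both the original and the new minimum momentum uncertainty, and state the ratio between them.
Original Δp_min = 1.280 × 10^-26 kg·m/s; new Δp'_min = 6.399 × 10^-26 kg·m/s; ratio Δp'_min/Δp_min = 5.

From the uncertainty principle ΔxΔp ≥ ℏ/2, the minimum momentum uncertainty is Δp_min = ℏ/(2Δx).

Original (Δx = 4.12 nm = 4.120e-09 m):
Δp_min = (1.055e-34 J·s)/(2 × 4.120e-09 m) = 1.280e-26 kg·m/s

When Δx → (1/5)Δx:
Δp'_min = ℏ/(2 × (1/5)Δx) = 5 × ℏ/(2Δx) = 5 × Δp_min
Δp'_min = 5 × 1.280e-26 kg·m/s = 6.399e-26 kg·m/s

Since Δp_min ∝ 1/Δx, when Δx is decreased to 1/5 of its original value, Δp_min increases to 5 times its original value.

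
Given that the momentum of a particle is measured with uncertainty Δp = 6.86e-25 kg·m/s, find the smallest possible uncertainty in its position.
76.864 pm

Using the Heisenberg uncertainty principle:
ΔxΔp ≥ ℏ/2

The minimum uncertainty in position is:
Δx_min = ℏ/(2Δp)
Δx_min = (1.055e-34 J·s) / (2 × 6.860e-25 kg·m/s)
Δx_min = 7.686e-11 m = 76.864 pm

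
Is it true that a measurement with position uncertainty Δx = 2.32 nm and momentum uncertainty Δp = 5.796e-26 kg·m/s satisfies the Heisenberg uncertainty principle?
Yes, it satisfies the uncertainty principle.

Calculate the product ΔxΔp:
ΔxΔp = (2.320e-09 m) × (5.796e-26 kg·m/s)
ΔxΔp = 1.345e-34 J·s

Compare to the minimum allowed value ℏ/2:
ℏ/2 = 5.273e-35 J·s

Since ΔxΔp = 1.345e-34 J·s ≥ 5.273e-35 J·s = ℏ/2,
the measurement satisfies the uncertainty principle.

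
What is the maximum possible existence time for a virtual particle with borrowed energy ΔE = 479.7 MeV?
6.861 × 10^-25 s

Using the energy-time uncertainty principle:
ΔEΔt ≥ ℏ/2

For a virtual particle borrowing energy ΔE, the maximum lifetime is:
Δt_max = ℏ/(2ΔE)

Converting energy:
ΔE = 479.7 MeV = 7.686e-11 J

Δt_max = (1.055e-34 J·s) / (2 × 7.686e-11 J)
Δt_max = 6.861e-25 s = 6.861 × 10^-25 s

Virtual particles with higher borrowed energy exist for shorter times.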